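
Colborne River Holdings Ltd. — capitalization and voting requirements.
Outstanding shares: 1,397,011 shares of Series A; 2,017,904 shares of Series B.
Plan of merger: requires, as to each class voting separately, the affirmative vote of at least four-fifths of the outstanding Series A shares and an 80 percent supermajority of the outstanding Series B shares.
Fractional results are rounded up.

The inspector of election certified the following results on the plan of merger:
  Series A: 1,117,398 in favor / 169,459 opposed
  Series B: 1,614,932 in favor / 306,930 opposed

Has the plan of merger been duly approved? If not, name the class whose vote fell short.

Not approved — the Series A shares did not give the required vote.

Series A: 4/5 of 1397011 = 1117608.80, rounded up to 1117609; 1,117,609 required, 1,117,398 in favor — not approved.
Series B: 4/5 of 2017904 = 1614323.20, rounded up to 1614324; 1,614,324 required, 1,614,932 in favor — approved.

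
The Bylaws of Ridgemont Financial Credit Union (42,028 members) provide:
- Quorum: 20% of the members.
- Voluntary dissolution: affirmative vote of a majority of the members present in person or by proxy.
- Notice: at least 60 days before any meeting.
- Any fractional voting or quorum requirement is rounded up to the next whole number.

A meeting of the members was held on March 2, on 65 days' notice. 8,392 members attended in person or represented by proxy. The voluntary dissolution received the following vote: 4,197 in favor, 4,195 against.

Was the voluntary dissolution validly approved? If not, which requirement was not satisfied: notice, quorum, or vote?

Invalid — quorum requirement not satisfied.

Notice: 65 days given; 60 required. Satisfied.
Quorum: 20% of 42,028 = 8,405.60, rounded up to 8,406; 8,392 present. Not satisfied.
Vote: requires a majority of those present (8,392); a majority of 8392 is 4197, so 4,197 needed; 4,197 in favor. Satisfied.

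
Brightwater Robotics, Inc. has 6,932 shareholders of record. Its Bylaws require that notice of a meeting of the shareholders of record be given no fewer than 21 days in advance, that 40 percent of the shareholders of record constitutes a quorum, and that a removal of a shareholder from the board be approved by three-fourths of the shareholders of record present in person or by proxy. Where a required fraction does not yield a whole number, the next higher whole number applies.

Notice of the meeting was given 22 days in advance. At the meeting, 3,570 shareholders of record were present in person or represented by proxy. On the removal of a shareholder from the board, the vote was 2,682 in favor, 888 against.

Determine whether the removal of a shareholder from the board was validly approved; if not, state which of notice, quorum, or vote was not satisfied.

Notice: 22 days given; 21 required. Satisfied.
Quorum: 40% of 6,932 = 2,772.80, rounded up to 2,773; 3,570 present. Satisfied.
Vote: requires three-fourths of those present (3,570); 3/4 of 3570 = 2677.50, rounded up to 2678, so 2,678 needed; 2,682 in favor. Satisfied.

Valid — all requirements satisfied.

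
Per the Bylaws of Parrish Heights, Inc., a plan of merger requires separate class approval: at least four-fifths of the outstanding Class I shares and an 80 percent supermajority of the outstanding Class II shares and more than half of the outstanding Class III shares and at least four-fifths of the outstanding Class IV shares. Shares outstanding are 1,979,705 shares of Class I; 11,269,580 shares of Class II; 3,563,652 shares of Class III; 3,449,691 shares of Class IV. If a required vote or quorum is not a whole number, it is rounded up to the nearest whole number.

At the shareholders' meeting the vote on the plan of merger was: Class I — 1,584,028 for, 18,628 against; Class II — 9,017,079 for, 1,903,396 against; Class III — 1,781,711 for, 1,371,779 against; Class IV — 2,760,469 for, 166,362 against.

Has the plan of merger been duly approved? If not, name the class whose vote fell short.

Class I: 4/5 of 1979705 = 1583764; 1,583,764 required, 1,584,028 in favor — approved.
Class II: 4/5 of 11269580 = 9015664; 9,015,664 required, 9,017,079 in favor — approved.
Class III: a majority of 3563652 is 1781827; 1,781,827 required, 1,781,711 in favor — not approved.
Class IV: 4/5 of 3449691 = 2759752.80, rounded up to 2759753; 2,759,753 required, 2,760,469 in favor — approved.

Not approved — the Class III shares did not give the required vote.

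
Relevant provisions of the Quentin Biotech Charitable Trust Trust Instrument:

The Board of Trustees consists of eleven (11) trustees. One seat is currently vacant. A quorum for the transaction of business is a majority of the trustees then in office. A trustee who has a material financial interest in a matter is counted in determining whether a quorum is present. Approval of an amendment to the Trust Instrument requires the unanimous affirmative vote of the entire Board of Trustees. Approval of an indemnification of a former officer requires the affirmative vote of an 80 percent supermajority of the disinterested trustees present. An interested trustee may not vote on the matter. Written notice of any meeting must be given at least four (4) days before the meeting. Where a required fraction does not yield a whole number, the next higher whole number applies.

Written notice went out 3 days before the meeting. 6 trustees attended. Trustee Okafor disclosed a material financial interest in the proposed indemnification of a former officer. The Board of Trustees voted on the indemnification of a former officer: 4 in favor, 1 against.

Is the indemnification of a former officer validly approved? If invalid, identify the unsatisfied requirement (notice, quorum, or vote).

Notice: 3 days given; 4 required (3 < 4). Not satisfied.
Quorum: 6 present (interested trustees count toward quorum); quorum is 6. Satisfied.
Vote: the indemnification of a former officer requires four-fifths of the disinterested trustees present (6 − 1 = 5). 4/5 of 5 = 4, so 4 affirmative votes are needed; 4 voted in favor. Satisfied.

Invalid — notice requirement not satisfied.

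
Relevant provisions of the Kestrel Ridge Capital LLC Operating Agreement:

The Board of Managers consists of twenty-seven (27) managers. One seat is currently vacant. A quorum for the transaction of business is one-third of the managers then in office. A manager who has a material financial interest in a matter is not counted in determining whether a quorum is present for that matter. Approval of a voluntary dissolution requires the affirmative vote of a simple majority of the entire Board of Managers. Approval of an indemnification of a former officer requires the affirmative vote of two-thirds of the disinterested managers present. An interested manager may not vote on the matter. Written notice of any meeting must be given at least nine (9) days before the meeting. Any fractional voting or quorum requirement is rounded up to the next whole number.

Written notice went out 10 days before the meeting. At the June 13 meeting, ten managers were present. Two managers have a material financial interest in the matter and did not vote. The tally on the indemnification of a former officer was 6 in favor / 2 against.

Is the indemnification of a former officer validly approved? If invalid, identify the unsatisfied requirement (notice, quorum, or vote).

Notice: 10 days given; 9 required (10 ≥ 9). Satisfied.
Quorum: 10 present, but the 2 interested managers do not count, leaving 8. Quorum is 9. Not satisfied.
Vote: the indemnification of a former officer requires two-thirds of the disinterested managers present (10 − 2 = 8). 2/3 of 8 = 5.33, rounded up to 6, so 6 affirmative votes are needed; 6 voted in favor. Satisfied. (Moot — without a quorum no business can be validly transacted.)

Invalid — quorum requirement not satisfied.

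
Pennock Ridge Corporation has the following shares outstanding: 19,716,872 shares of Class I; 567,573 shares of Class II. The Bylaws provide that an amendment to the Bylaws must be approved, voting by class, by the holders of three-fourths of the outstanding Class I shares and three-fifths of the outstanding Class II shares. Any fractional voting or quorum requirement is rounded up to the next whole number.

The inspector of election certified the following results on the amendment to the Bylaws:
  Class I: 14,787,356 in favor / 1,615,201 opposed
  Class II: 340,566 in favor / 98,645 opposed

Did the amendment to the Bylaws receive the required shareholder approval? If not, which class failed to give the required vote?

Not approved — the Class I shares did not give the required vote.

Class I: 3/4 of 19716872 = 14787654; 14,787,654 required, 14,787,356 in favor — not approved.
Class II: 3/5 of 567573 = 340543.80, rounded up to 340544; 340,544 required, 340,566 in favor — approved.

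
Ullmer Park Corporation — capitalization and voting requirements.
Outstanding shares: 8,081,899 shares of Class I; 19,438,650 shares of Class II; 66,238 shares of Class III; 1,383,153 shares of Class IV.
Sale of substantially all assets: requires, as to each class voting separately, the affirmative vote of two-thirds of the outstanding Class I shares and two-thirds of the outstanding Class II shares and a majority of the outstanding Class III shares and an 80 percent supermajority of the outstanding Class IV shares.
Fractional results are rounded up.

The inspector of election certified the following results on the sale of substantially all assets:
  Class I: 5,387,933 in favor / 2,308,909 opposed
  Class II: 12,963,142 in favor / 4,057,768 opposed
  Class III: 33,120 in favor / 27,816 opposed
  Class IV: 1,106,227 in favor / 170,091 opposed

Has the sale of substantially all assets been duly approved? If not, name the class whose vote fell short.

Class I: 2/3 of 8081899 = 5387932.67, rounded up to 5387933; 5,387,933 required, 5,387,933 in favor — approved.
Class II: 2/3 of 19438650 = 12959100; 12,959,100 required, 12,963,142 in favor — approved.
Class III: a majority of 66238 is 33120; 33,120 required, 33,120 in favor — approved.
Class IV: 4/5 of 1383153 = 1106522.40, rounded up to 1106523; 1,106,523 required, 1,106,227 in favor — not approved.

Not approved — the Class IV shares did not give the required vote.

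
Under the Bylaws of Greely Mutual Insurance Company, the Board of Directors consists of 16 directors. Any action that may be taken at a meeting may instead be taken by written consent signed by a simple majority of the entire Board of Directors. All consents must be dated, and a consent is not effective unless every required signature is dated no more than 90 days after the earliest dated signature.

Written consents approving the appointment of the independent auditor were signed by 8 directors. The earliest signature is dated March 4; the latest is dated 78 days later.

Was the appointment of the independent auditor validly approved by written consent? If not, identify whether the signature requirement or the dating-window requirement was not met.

Not effective — insufficient signatures.

Signatures required: a simple majority of 16 — a majority of 16 is 9, so 9 needed; 8 signed. Insufficient.
Dating window: the latest signature is 78 days after the earliest; the limit is 90 days. Within the window.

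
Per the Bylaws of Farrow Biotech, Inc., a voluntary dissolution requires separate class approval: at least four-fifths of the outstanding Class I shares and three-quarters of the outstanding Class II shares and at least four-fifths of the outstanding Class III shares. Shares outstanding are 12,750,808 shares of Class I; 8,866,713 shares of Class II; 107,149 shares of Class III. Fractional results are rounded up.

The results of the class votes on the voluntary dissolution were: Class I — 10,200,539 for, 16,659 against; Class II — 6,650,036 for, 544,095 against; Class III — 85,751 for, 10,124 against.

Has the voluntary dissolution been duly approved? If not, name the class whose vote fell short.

Not approved — the Class I shares did not give the required vote.

Class I: 4/5 of 12750808 = 10200646.40, rounded up to 10200647; 10,200,647 required, 10,200,539 in favor — not approved.
Class II: 3/4 of 8866713 = 6650034.75, rounded up to 6650035; 6,650,035 required, 6,650,036 in favor — approved.
Class III: 4/5 of 107149 = 85719.20, rounded up to 85720; 85,720 required, 85,751 in favor — approved.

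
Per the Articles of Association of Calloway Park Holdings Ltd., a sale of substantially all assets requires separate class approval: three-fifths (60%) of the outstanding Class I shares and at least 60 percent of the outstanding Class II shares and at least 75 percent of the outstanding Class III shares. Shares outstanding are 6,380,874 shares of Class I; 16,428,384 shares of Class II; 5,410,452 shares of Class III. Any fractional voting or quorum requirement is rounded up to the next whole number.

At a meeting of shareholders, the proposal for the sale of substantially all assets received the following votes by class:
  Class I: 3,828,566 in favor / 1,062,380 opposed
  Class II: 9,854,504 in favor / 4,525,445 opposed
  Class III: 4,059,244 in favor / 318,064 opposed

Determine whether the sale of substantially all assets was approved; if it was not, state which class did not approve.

Class I: 3/5 of 6380874 = 3828524.40, rounded up to 3828525; 3,828,525 required, 3,828,566 in favor — approved.
Class II: 3/5 of 16428384 = 9857030.40, rounded up to 9857031; 9,857,031 required, 9,854,504 in favor — not approved.
Class III: 3/4 of 5410452 = 4057839; 4,057,839 required, 4,059,244 in favor — approved.

Not approved — the Class II shares did not give the required vote.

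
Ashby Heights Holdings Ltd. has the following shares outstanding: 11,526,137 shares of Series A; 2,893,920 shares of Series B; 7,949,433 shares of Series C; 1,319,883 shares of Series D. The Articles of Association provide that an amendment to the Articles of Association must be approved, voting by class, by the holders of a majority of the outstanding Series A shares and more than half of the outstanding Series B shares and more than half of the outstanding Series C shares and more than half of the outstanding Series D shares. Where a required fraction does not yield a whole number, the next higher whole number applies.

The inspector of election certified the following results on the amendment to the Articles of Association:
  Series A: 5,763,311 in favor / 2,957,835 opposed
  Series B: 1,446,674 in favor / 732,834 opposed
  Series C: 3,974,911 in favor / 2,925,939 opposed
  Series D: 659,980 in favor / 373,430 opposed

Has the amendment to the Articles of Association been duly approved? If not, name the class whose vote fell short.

Series A: a majority of 11526137 is 5763069; 5,763,069 required, 5,763,311 in favor — approved.
Series B: a majority of 2893920 is 1446961; 1,446,961 required, 1,446,674 in favor — not approved.
Series C: a majority of 7949433 is 3974717; 3,974,717 required, 3,974,911 in favor — approved.
Series D: a majority of 1319883 is 659942; 659,942 required, 659,980 in favor — approved.

Not approved — the Series B shares did not give the required vote.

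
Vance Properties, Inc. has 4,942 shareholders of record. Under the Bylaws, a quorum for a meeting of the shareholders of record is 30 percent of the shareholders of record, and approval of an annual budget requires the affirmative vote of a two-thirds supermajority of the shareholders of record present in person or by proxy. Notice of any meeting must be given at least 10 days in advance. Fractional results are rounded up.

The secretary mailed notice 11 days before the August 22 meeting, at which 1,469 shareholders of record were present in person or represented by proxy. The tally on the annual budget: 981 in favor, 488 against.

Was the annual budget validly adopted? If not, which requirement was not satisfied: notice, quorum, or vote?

Notice: 11 days given; 10 required. Satisfied.
Quorum: 30% of 4,942 = 1,482.60, rounded up to 1,483; 1,469 present. Not satisfied.
Vote: requires two-thirds of those present (1,469); 2/3 of 1469 = 979.33, rounded up to 980, so 980 needed; 981 in favor. Satisfied.

Invalid — quorum requirement not satisfied.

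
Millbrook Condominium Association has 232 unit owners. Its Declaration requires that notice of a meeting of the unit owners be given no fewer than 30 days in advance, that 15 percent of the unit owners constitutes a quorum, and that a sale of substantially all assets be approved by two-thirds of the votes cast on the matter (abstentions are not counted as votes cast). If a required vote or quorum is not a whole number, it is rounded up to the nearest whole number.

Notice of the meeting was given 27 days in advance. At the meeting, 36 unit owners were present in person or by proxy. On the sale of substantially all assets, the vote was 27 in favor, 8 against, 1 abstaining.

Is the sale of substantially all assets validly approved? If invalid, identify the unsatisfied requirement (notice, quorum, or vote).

Invalid — notice requirement not satisfied.

Notice: 27 days given; 30 required. Not satisfied.
Quorum: 15% of 232 = 34.80, rounded up to 35; 36 present. Satisfied.
Vote: requires two-thirds of the votes cast (36 − 1 abstaining = 35); 2/3 of 35 = 23.33, rounded up to 24, so 24 needed; 27 in favor. Satisfied.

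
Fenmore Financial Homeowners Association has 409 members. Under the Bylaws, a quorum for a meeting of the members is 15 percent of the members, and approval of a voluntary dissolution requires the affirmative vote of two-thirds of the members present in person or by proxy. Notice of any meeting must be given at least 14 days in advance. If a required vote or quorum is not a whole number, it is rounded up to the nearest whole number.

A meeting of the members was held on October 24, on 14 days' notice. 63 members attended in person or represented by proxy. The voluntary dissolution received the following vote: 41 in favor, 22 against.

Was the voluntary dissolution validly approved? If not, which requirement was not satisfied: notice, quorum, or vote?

Invalid — vote requirement not satisfied.

Notice: 14 days given; 14 required. Satisfied.
Quorum: 15% of 409 = 61.35, rounded up to 62; 63 present. Satisfied.
Vote: requires two-thirds of those present (63); 2/3 of 63 = 42, so 42 needed; 41 in favor. Not satisfied.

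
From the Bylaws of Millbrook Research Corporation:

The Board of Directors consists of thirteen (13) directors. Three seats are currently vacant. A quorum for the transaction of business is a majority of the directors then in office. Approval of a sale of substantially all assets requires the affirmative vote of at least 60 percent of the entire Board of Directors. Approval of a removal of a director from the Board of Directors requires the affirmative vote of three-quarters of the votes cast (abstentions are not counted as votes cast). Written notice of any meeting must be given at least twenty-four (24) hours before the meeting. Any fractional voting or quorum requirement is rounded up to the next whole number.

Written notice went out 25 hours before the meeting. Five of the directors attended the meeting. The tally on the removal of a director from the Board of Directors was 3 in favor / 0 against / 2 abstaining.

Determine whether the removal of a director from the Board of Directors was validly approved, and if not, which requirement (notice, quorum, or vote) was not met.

Notice: 25 hours given; 24 required (25 ≥ 24). Satisfied.
Quorum: 5 present; quorum is 6. Not satisfied.
Vote: the removal of a director from the Board of Directors requires three-fourths of the votes cast (5 present − 2 abstaining = 3). 3/4 of 3 = 2.25, rounded up to 3, so 3 affirmative votes are needed; 3 voted in favor. Satisfied. (Moot — without a quorum no business can be validly transacted.)

Invalid — quorum requirement not satisfied.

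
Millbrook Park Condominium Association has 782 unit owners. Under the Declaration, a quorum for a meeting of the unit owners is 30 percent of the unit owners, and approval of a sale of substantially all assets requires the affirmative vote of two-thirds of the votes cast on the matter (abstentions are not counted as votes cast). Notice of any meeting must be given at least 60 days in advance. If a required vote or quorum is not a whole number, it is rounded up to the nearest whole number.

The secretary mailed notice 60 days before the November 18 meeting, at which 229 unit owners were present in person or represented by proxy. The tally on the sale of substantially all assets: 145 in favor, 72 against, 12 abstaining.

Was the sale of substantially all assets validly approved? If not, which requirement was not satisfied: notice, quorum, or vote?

Notice: 60 days given; 60 required. Satisfied.
Quorum: 30% of 782 = 234.60, rounded up to 235; 229 present. Not satisfied.
Vote: requires two-thirds of the votes cast (229 − 12 abstaining = 217); 2/3 of 217 = 144.67, rounded up to 145, so 145 needed; 145 in favor. Satisfied.

Invalid — quorum requirement not satisfied.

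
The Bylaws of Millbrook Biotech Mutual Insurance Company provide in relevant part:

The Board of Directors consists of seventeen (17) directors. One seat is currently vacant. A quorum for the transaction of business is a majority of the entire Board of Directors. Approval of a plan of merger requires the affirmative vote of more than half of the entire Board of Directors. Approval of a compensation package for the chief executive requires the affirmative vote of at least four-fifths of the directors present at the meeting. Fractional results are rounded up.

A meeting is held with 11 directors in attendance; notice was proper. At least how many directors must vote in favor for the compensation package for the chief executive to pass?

The compensation package for the chief executive requires four-fifths of the directors present (11).
4/5 of 11 = 8.80, rounded up to 9.

9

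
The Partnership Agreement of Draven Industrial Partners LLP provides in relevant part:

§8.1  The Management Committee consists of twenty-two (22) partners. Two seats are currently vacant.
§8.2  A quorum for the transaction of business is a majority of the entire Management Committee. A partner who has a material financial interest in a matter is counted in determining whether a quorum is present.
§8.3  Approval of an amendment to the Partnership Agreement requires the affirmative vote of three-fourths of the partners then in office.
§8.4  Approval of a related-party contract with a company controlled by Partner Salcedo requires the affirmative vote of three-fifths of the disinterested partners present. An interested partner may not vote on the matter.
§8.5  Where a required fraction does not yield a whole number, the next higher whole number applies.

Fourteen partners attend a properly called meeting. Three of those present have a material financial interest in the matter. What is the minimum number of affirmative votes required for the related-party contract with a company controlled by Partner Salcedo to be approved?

The related-party contract with a company controlled by Partner Salcedo requires three-fifths of the disinterested partners present (14 − 3 = 11).
3/5 of 11 = 6.60, rounded up to 7.

7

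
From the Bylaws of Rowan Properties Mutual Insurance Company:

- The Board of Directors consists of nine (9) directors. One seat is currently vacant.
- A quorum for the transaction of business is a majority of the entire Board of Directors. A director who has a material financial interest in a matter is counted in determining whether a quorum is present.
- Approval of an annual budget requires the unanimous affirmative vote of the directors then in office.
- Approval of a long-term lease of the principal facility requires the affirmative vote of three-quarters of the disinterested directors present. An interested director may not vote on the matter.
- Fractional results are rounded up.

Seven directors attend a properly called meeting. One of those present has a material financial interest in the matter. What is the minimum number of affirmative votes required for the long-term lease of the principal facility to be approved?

The long-term lease of the principal facility requires three-fourths of the disinterested directors present (7 − 1 = 6).
3/4 of 6 = 4.50, rounded up to 5.

5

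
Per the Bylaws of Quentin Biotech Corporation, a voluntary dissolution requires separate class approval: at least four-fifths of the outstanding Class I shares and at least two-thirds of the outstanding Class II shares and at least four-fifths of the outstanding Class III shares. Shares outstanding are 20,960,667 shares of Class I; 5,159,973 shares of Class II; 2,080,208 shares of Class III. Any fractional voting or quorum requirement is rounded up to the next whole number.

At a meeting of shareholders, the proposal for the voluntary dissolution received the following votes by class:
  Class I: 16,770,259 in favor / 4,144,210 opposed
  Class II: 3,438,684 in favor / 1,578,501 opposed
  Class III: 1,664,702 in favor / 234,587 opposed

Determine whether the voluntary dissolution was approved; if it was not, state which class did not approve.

Not approved — the Class II shares did not give the required vote.

Class I: 4/5 of 20960667 = 16768533.60, rounded up to 16768534; 16,768,534 required, 16,770,259 in favor — approved.
Class II: 2/3 of 5159973 = 3439982; 3,439,982 required, 3,438,684 in favor — not approved.
Class III: 4/5 of 2080208 = 1664166.40, rounded up to 1664167; 1,664,167 required, 1,664,702 in favor — approved.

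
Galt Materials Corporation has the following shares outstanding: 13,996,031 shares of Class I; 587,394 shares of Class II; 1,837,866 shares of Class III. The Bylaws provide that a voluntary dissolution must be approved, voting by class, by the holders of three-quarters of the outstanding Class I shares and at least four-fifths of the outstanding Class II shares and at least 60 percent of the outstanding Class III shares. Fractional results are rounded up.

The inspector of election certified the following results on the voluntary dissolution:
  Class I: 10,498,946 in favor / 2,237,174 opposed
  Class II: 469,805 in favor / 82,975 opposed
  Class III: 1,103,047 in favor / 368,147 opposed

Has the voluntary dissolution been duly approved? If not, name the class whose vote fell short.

Not approved — the Class II shares did not give the required vote.

Class I: 3/4 of 13996031 = 10497023.25, rounded up to 10497024; 10,497,024 required, 10,498,946 in favor — approved.
Class II: 4/5 of 587394 = 469915.20, rounded up to 469916; 469,916 required, 469,805 in favor — not approved.
Class III: 3/5 of 1837866 = 1102719.60, rounded up to 1102720; 1,102,720 required, 1,103,047 in favor — approved.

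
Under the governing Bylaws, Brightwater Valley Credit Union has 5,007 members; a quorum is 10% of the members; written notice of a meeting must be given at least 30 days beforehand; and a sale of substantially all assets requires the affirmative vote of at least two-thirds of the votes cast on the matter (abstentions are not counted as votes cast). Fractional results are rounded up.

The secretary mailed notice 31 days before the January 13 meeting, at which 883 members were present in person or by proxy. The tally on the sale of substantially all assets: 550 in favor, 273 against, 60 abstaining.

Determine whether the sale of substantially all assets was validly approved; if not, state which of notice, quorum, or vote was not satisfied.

Notice: 31 days given; 30 required. Satisfied.
Quorum: 10% of 5,007 = 500.70, rounded up to 501; 883 present. Satisfied.
Vote: requires two-thirds of the votes cast (883 − 60 abstaining = 823); 2/3 of 823 = 548.67, rounded up to 549, so 549 needed; 550 in favor. Satisfied.

Valid — all requirements satisfied.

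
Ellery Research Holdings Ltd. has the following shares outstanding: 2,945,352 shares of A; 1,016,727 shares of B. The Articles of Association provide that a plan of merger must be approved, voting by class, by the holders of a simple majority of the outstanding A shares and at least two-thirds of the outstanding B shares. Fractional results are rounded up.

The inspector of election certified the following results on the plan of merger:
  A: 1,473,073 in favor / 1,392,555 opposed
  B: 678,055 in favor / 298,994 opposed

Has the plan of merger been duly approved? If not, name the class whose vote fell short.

A: a majority of 2945352 is 1472677; 1,472,677 required, 1,473,073 in favor — approved.
B: 2/3 of 1016727 = 677818; 677,818 required, 678,055 in favor — approved.

Approved — every class gave the required vote.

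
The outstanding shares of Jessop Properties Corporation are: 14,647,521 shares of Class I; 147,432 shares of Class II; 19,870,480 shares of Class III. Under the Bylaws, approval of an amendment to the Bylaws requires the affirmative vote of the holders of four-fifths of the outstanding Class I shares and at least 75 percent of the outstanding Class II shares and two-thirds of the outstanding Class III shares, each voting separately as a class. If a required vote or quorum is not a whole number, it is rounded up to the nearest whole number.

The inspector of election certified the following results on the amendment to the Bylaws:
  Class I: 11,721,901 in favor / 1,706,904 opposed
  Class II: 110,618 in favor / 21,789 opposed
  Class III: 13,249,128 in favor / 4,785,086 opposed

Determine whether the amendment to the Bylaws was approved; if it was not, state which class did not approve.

Class I: 4/5 of 14647521 = 11718016.80, rounded up to 11718017; 11,718,017 required, 11,721,901 in favor — approved.
Class II: 3/4 of 147432 = 110574; 110,574 required, 110,618 in favor — approved.
Class III: 2/3 of 19870480 = 13246986.67, rounded up to 13246987; 13,246,987 required, 13,249,128 in favor — approved.

Approved — every class gave the required vote.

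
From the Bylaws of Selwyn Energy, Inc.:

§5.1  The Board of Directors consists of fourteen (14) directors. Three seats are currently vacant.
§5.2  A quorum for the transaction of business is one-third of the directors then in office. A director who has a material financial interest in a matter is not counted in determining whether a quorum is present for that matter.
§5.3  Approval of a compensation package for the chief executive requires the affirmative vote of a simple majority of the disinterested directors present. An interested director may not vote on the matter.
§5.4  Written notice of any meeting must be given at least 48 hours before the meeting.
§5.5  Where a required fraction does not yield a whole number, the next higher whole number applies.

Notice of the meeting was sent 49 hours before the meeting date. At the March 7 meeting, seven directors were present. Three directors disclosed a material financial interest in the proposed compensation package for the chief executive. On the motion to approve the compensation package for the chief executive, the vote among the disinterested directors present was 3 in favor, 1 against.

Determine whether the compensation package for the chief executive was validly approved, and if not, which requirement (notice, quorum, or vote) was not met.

Valid — all requirements satisfied.

Notice: 49 hours given; 48 required (49 ≥ 48). Satisfied.
Quorum: 7 present, but the 3 interested directors do not count, leaving 4. Quorum is 4. Satisfied.
Vote: the compensation package for the chief executive requires a majority of the disinterested directors present (7 − 3 = 4). A majority of 4 is 3, so 3 affirmative votes are needed; 3 voted in favor. Satisfied.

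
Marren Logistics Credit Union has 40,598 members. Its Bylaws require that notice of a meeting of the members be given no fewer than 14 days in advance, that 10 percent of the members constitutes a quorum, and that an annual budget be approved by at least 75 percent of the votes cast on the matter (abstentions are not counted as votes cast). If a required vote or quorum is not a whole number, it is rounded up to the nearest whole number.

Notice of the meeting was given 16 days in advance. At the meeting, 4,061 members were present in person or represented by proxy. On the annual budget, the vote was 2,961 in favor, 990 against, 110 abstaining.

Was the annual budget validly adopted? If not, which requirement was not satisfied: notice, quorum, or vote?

Notice: 16 days given; 14 required. Satisfied.
Quorum: 10% of 40,598 = 4,059.80, rounded up to 4,060; 4,061 present. Satisfied.
Vote: requires three-fourths of the votes cast (4,061 − 110 abstaining = 3,951); 3/4 of 3951 = 2963.25, rounded up to 2964, so 2,964 needed; 2,961 in favor. Not satisfied.

Invalid — vote requirement not satisfied.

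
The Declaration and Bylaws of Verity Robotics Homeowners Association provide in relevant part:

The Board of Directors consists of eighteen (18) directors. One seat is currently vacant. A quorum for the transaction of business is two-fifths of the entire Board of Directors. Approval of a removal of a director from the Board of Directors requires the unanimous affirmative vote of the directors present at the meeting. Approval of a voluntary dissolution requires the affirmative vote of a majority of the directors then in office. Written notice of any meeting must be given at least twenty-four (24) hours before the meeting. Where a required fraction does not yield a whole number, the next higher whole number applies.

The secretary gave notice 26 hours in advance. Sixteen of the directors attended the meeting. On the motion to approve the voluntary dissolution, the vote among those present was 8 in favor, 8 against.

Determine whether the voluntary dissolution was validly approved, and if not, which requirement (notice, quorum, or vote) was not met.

Notice: 26 hours given; 24 required (26 ≥ 24). Satisfied.
Quorum: 16 present; quorum is 8. Satisfied.
Vote: the voluntary dissolution requires a majority of the directors then in office (17). A majority of 17 is 9, so 9 affirmative votes are needed; 8 voted in favor. Not satisfied.

Invalid — vote requirement not satisfied.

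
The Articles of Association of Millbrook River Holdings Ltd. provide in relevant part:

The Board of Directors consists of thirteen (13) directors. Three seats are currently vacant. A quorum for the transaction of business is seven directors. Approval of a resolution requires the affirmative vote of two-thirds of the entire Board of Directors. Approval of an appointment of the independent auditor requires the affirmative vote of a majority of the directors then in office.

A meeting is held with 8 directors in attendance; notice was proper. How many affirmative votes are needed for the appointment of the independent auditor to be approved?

6

The appointment of the independent auditor requires a majority of the directors then in office (10).
A majority of 10 is 6.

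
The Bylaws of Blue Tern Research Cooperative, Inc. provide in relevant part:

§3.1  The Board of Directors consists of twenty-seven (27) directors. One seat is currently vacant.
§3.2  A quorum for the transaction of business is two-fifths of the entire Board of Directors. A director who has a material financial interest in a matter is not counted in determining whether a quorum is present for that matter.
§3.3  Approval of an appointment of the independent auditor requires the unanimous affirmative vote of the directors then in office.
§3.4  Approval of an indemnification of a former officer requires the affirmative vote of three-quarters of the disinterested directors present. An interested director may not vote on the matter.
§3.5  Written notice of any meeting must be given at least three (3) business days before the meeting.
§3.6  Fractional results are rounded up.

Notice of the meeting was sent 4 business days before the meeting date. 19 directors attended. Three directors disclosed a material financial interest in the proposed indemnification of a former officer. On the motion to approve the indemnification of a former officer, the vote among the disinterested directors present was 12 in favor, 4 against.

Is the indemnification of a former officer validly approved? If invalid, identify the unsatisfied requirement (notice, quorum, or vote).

Valid — all requirements satisfied.

Notice: 4 business days given; 3 required (4 ≥ 3). Satisfied.
Quorum: 19 present, but the 3 interested directors do not count, leaving 16. Quorum is 11. Satisfied.
Vote: the indemnification of a former officer requires three-fourths of the disinterested directors present (19 − 3 = 16). 3/4 of 16 = 12, so 12 affirmative votes are needed; 12 voted in favor. Satisfied.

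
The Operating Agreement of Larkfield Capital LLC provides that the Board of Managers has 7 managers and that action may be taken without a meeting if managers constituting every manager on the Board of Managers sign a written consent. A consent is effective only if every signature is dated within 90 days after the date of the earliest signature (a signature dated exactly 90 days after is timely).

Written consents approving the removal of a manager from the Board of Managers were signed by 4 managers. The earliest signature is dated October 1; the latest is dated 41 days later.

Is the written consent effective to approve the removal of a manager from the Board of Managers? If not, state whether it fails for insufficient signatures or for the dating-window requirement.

Not effective — insufficient signatures.

Signatures required: all of 7 — unanimous means all 7, so 7 needed; 4 signed. Insufficient.
Dating window: the latest signature is 41 days after the earliest; the limit is 90 days. Within the window.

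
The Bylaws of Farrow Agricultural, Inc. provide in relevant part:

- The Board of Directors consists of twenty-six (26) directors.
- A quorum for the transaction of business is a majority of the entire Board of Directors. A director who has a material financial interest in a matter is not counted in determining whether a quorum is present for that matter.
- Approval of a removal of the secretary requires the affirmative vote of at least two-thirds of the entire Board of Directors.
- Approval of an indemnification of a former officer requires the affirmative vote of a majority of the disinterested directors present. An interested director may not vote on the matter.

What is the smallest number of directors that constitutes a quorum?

A majority of 26 is 14.

14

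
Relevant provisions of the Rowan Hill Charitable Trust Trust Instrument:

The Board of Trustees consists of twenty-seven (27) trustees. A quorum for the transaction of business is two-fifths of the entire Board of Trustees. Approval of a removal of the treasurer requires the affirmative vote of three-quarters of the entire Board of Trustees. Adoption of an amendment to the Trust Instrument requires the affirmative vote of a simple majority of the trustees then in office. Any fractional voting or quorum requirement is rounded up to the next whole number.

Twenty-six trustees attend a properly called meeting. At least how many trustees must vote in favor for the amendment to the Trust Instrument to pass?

The amendment to the Trust Instrument requires a majority of the trustees then in office (27).
A majority of 27 is 14.

14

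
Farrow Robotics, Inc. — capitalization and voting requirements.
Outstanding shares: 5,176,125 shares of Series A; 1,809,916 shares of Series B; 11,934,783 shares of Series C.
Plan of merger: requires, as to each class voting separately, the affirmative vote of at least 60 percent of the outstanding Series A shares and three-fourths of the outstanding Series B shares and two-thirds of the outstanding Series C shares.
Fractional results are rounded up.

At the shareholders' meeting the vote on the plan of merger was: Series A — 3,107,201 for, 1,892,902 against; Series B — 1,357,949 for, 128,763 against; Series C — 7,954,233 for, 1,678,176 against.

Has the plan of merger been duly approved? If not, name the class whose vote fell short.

Series A: 3/5 of 5176125 = 3105675; 3,105,675 required, 3,107,201 in favor — approved.
Series B: 3/4 of 1809916 = 1357437; 1,357,437 required, 1,357,949 in favor — approved.
Series C: 2/3 of 11934783 = 7956522; 7,956,522 required, 7,954,233 in favor — not approved.

Not approved — the Series C shares did not give the required vote.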